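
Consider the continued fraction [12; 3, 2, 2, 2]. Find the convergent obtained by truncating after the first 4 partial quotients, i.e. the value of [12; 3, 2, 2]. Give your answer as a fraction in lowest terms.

209/17

a_0 = 12: 12/1
a_1 = 3: 37/3
a_2 = 2: 86/7
a_3 = 2: 209/17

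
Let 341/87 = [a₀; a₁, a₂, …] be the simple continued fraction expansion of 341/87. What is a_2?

11

Apply division with remainder until the remainder is 0:
341 ÷ 87 → quotient 3, remainder 80
87 ÷ 80 → quotient 1, remainder 7
80 ÷ 7 → quotient 11, remainder 3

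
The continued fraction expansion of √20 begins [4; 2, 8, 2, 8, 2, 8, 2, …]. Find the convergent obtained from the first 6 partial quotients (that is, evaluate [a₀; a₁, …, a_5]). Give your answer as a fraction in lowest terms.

Build up convergents one term at a time:
a_0 = 4: 4/1
a_1 = 2: 9/2
a_2 = 8: 76/17
a_3 = 2: 161/36
a_4 = 8: 1364/305
a_5 = 2: 2889/646

2889/646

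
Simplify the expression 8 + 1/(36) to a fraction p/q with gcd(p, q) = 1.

Start with 36.
8 + 1/(36/1) = 8 + 1/36 = 289/36

289/36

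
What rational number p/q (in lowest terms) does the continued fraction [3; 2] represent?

7/2

Start with 2.
3 + 1/(2/1) = 3 + 1/2 = 7/2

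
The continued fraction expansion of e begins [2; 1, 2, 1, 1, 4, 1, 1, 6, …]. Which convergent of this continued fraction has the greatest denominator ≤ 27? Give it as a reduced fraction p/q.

19/7

a_0 = 2: 2/1  (≤ bound)
a_1 = 1: 3/1  (≤ bound)
a_2 = 2: 8/3  (≤ bound)
a_3 = 1: 11/4  (≤ bound)
a_4 = 1: 19/7  (≤ bound)
a_5 = 4: 87/32  (> 27, stop)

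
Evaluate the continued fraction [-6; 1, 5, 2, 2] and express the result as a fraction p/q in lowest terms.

Starting at the tail and folding back:
Start with 2.
2 + 1/(2/1) = 2 + 1/2 = 5/2
5 + 1/(5/2) = 5 + 2/5 = 27/5
1 + 1/(27/5) = 1 + 5/27 = 32/27
-6 + 1/(32/27) = -6 + 27/32 = -165/32

-165/32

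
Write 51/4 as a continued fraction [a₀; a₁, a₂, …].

51 = 12·4 + 3, so a_0 = 12
4 = 1·3 + 1, so a_1 = 1
3 = 3·1 + 0, so a_2 = 3

[12; 1, 3]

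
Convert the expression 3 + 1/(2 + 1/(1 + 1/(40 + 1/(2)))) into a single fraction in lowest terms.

Use the convergent recurrence hₖ = aₖ·hₖ₋₁ + hₖ₋₂ (and likewise for the denominators kₖ):
a_0 = 3: 3/1
a_1 = 2: 7/2
a_2 = 1: 10/3
a_3 = 40: 407/122
a_4 = 2: 824/247

824/247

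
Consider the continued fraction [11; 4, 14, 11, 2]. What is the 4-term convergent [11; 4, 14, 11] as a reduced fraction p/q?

a_0 = 11: 11/1
a_1 = 4: 45/4
a_2 = 14: 641/57
a_3 = 11: 7096/631

7096/631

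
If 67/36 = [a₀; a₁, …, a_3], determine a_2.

6

Repeatedly divide and take the remainder:
67 = 1·36 + 31, so a_0 = 1
36 = 1·31 + 5, so a_1 = 1
31 = 6·5 + 1, so a_2 = 6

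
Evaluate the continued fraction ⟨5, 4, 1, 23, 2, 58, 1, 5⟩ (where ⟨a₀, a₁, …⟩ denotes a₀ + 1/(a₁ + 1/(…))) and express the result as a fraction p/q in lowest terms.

Use the convergent recurrence hₖ = aₖ·hₖ₋₁ + hₖ₋₂ (and likewise for the denominators kₖ):
a_0 = 5: 5/1
a_1 = 4: 21/4
a_2 = 1: 26/5
a_3 = 23: 619/119
a_4 = 2: 1264/243
a_5 = 58: 73931/14213
a_6 = 1: 75195/14456
a_7 = 5: 449906/86493

449906/86493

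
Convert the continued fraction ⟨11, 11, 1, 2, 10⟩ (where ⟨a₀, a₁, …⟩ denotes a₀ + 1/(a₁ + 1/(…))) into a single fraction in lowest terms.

4013/362

a_0 = 11: 11/1
a_1 = 11: 122/11
a_2 = 1: 133/12
a_3 = 2: 388/35
a_4 = 10: 4013/362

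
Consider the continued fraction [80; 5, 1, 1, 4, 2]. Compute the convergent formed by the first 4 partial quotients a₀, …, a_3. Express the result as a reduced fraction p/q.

Use the convergent recurrence hₖ = aₖ·hₖ₋₁ + hₖ₋₂ (and likewise for the denominators kₖ):
a_0 = 80: 80/1
a_1 = 5: 401/5
a_2 = 1: 481/6
a_3 = 1: 882/11

882/11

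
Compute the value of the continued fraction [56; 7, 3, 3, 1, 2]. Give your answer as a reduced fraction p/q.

14764/263

a_0 = 56: 56/1
a_1 = 7: 393/7
a_2 = 3: 1235/22
a_3 = 3: 4098/73
a_4 = 1: 5333/95
a_5 = 2: 14764/263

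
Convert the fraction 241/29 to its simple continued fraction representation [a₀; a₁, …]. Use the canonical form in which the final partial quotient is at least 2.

[8; 3, 4, 2]

Repeatedly divide and take the remainder:
241 ÷ 29 → quotient 8, remainder 9
29 ÷ 9 → quotient 3, remainder 2
9 ÷ 2 → quotient 4, remainder 1
2 ÷ 1 → quotient 2, remainder 0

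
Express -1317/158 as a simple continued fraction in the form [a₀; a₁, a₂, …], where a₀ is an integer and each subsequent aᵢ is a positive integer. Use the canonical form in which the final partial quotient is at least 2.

Run the Euclidean algorithm, recording each quotient:
⌊-1317/158⌋ = -9, remainder 105
⌊158/105⌋ = 1, remainder 53
⌊105/53⌋ = 1, remainder 52
⌊53/52⌋ = 1, remainder 1
⌊52/1⌋ = 52, remainder 0

[-9; 1, 1, 1, 52]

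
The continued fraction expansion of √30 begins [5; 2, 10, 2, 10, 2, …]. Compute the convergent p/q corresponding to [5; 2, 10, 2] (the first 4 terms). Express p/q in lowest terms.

241/44

Starting at the tail and folding back:
Start with 2.
10 + 1/(2/1) = 10 + 1/2 = 21/2
2 + 1/(21/2) = 2 + 2/21 = 44/21
5 + 1/(44/21) = 5 + 21/44 = 241/44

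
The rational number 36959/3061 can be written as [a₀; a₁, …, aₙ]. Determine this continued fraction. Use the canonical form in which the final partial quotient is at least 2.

36959 ÷ 3061 → quotient 12, remainder 227
3061 ÷ 227 → quotient 13, remainder 110
227 ÷ 110 → quotient 2, remainder 7
110 ÷ 7 → quotient 15, remainder 5
7 ÷ 5 → quotient 1, remainder 2
5 ÷ 2 → quotient 2, remainder 1
2 ÷ 1 → quotient 2, remainder 0

[12; 13, 2, 15, 1, 2, 2]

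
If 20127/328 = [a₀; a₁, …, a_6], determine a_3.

3

Repeatedly divide and take the remainder:
⌊20127/328⌋ = 61, remainder 119
⌊328/119⌋ = 2, remainder 90
⌊119/90⌋ = 1, remainder 29
⌊90/29⌋ = 3, remainder 3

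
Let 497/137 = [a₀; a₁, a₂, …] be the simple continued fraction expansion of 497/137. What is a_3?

497 = 3·137 + 86, so a_0 = 3
137 = 1·86 + 51, so a_1 = 1
86 = 1·51 + 35, so a_2 = 1
51 = 1·35 + 16, so a_3 = 1

1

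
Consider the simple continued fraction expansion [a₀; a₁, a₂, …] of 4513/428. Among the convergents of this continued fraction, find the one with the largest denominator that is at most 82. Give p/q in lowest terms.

List convergents until the denominator exceeds the bound:
a_0 = 10: 10/1  (≤ bound)
a_1 = 1: 11/1  (≤ bound)
a_2 = 1: 21/2  (≤ bound)
a_3 = 5: 116/11  (≤ bound)
a_4 = 7: 833/79  (≤ bound)
a_5 = 1: 949/90  (> 82, stop)

833/79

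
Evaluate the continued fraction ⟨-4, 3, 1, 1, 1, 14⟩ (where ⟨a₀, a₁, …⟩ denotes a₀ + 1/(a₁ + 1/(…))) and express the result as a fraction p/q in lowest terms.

-600/161

a_0 = -4: -4/1
a_1 = 3: -11/3
a_2 = 1: -15/4
a_3 = 1: -26/7
a_4 = 1: -41/11
a_5 = 14: -600/161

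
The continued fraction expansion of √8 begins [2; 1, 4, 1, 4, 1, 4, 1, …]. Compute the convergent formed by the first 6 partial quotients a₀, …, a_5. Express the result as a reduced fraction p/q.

Start with 1.
4 + 1/(1/1) = 4 + 1/1 = 5/1
1 + 1/(5/1) = 1 + 1/5 = 6/5
4 + 1/(6/5) = 4 + 5/6 = 29/6
1 + 1/(29/6) = 1 + 6/29 = 35/29
2 + 1/(35/29) = 2 + 29/35 = 99/35

99/35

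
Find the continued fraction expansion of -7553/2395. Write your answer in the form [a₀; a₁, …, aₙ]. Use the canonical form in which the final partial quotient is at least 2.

[-4; 1, 5, 1, 1, 30, 6]

⌊-7553/2395⌋ = -4, remainder 2027
⌊2395/2027⌋ = 1, remainder 368
⌊2027/368⌋ = 5, remainder 187
⌊368/187⌋ = 1, remainder 181
⌊187/181⌋ = 1, remainder 6
⌊181/6⌋ = 30, remainder 1
⌊6/1⌋ = 6, remainder 0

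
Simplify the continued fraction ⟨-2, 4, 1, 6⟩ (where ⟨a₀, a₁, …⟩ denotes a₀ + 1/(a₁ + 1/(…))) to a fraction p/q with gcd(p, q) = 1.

Work from the innermost term outward:
Start with 6.
1 + 1/(6/1) = 1 + 1/6 = 7/6
4 + 1/(7/6) = 4 + 6/7 = 34/7
-2 + 1/(34/7) = -2 + 7/34 = -61/34

-61/34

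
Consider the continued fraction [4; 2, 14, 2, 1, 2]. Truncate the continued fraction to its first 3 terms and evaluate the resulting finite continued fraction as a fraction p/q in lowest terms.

130/29

Use the convergent recurrence hₖ = aₖ·hₖ₋₁ + hₖ₋₂ (and likewise for the denominators kₖ):
a_0 = 4: 4/1
a_1 = 2: 9/2
a_2 = 14: 130/29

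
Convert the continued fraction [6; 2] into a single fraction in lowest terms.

13/2

Starting at the tail and folding back:
Start with 2.
6 + 1/(2/1) = 6 + 1/2 = 13/2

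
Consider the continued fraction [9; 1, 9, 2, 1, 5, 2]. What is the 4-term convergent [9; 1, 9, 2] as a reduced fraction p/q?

208/21

Build up convergents one term at a time:
a_0 = 9: 9/1
a_1 = 1: 10/1
a_2 = 9: 99/10
a_3 = 2: 208/21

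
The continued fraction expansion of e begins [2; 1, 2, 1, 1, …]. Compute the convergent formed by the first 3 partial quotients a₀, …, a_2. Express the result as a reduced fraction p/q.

8/3

Work from the innermost term outward:
Start with 2.
1 + 1/(2/1) = 1 + 1/2 = 3/2
2 + 1/(3/2) = 2 + 2/3 = 8/3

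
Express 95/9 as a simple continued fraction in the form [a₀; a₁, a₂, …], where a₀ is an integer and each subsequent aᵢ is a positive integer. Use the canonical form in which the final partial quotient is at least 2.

[10; 1, 1, 4]

95 = 10·9 + 5, so a_0 = 10
9 = 1·5 + 4, so a_1 = 1
5 = 1·4 + 1, so a_2 = 1
4 = 4·1 + 0, so a_3 = 4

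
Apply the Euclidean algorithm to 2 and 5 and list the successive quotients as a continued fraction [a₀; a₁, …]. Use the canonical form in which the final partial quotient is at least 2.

[0; 2, 2]

Repeatedly divide and take the remainder:
2 ÷ 5 → quotient 0, remainder 2
5 ÷ 2 → quotient 2, remainder 1
2 ÷ 1 → quotient 2, remainder 0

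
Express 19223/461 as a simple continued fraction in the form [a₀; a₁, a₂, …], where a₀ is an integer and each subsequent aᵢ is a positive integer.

Run the Euclidean algorithm, recording each quotient:
19223 = 41·461 + 322, so a_0 = 41
461 = 1·322 + 139, so a_1 = 1
322 = 2·139 + 44, so a_2 = 2
139 = 3·44 + 7, so a_3 = 3
44 = 6·7 + 2, so a_4 = 6
7 = 3·2 + 1, so a_5 = 3
2 = 2·1 + 0, so a_6 = 2

[41; 1, 2, 3, 6, 3, 2]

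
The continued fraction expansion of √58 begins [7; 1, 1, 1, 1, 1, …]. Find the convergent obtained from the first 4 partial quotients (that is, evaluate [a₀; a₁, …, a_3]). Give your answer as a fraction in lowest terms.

a_0 = 7: 7/1
a_1 = 1: 8/1
a_2 = 1: 15/2
a_3 = 1: 23/3

23/3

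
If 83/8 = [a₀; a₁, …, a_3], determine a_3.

83 = 10·8 + 3, so a_0 = 10
8 = 2·3 + 2, so a_1 = 2
3 = 1·2 + 1, so a_2 = 1
2 = 2·1 + 0, so a_3 = 2

2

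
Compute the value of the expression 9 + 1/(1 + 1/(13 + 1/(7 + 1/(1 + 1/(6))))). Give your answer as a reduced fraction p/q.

Compute successive convergents:
a_0 = 9: 9/1
a_1 = 1: 10/1
a_2 = 13: 139/14
a_3 = 7: 983/99
a_4 = 1: 1122/113
a_5 = 6: 7715/777

7715/777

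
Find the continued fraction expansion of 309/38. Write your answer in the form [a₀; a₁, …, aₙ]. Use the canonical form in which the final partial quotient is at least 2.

[8; 7, 1, 1, 2]

309 ÷ 38 → quotient 8, remainder 5
38 ÷ 5 → quotient 7, remainder 3
5 ÷ 3 → quotient 1, remainder 2
3 ÷ 2 → quotient 1, remainder 1
2 ÷ 1 → quotient 2, remainder 0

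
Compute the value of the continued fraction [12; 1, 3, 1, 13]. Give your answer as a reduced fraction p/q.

883/69

Start with 13.
1 + 1/(13/1) = 1 + 1/13 = 14/13
3 + 1/(14/13) = 3 + 13/14 = 55/14
1 + 1/(55/14) = 1 + 14/55 = 69/55
12 + 1/(69/55) = 12 + 55/69 = 883/69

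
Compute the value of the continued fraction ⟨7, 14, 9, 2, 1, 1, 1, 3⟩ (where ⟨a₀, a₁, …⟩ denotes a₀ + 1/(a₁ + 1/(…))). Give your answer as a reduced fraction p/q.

27131/3837

Collapse the nested fraction from the inside out:
Start with 3.
1 + 1/(3/1) = 1 + 1/3 = 4/3
1 + 1/(4/3) = 1 + 3/4 = 7/4
1 + 1/(7/4) = 1 + 4/7 = 11/7
2 + 1/(11/7) = 2 + 7/11 = 29/11
9 + 1/(29/11) = 9 + 11/29 = 272/29
14 + 1/(272/29) = 14 + 29/272 = 3837/272
7 + 1/(3837/272) = 7 + 272/3837 = 27131/3837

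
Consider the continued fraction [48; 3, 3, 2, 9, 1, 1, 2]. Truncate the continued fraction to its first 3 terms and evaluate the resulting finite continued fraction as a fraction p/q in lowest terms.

483/10

a_0 = 48: 48/1
a_1 = 3: 145/3
a_2 = 3: 483/10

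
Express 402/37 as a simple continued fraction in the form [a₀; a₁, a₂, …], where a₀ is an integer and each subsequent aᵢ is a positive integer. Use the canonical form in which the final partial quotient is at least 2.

⌊402/37⌋ = 10, remainder 32
⌊37/32⌋ = 1, remainder 5
⌊32/5⌋ = 6, remainder 2
⌊5/2⌋ = 2, remainder 1
⌊2/1⌋ = 2, remainder 0

[10; 1, 6, 2, 2]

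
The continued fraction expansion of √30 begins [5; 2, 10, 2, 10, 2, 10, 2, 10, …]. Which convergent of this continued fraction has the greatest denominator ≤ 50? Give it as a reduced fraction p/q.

List convergents until the denominator exceeds the bound:
a_0 = 5: 5/1  (≤ bound)
a_1 = 2: 11/2  (≤ bound)
a_2 = 10: 115/21  (≤ bound)
a_3 = 2: 241/44  (≤ bound)
a_4 = 10: 2525/461  (> 50, stop)

241/44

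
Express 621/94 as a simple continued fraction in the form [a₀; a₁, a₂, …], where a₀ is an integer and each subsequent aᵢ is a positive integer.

[6; 1, 1, 1, 1, 5, 1, 2]

621 ÷ 94 → quotient 6, remainder 57
94 ÷ 57 → quotient 1, remainder 37
57 ÷ 37 → quotient 1, remainder 20
37 ÷ 20 → quotient 1, remainder 17
20 ÷ 17 → quotient 1, remainder 3
17 ÷ 3 → quotient 5, remainder 2
3 ÷ 2 → quotient 1, remainder 1
2 ÷ 1 → quotient 2, remainder 0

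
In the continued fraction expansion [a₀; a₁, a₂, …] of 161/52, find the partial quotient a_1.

10

Apply division with remainder until the remainder is 0:
⌊161/52⌋ = 3, remainder 5
⌊52/5⌋ = 10, remainder 2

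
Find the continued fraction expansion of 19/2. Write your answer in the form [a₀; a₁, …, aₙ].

Repeatedly divide and take the remainder:
19 = 9·2 + 1, so a_0 = 9
2 = 2·1 + 0, so a_1 = 2

[9; 2]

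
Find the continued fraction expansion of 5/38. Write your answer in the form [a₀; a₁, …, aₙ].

Apply division with remainder until the remainder is 0:
⌊5/38⌋ = 0, remainder 5
⌊38/5⌋ = 7, remainder 3
⌊5/3⌋ = 1, remainder 2
⌊3/2⌋ = 1, remainder 1
⌊2/1⌋ = 2, remainder 0

[0; 7, 1, 1, 2]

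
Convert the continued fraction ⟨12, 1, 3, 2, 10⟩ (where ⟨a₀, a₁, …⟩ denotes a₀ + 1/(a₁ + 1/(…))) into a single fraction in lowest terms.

1201/94

a_0 = 12: 12/1
a_1 = 1: 13/1
a_2 = 3: 51/4
a_3 = 2: 115/9
a_4 = 10: 1201/94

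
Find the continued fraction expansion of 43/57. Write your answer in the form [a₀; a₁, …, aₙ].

[0; 1, 3, 14]

Repeatedly divide and take the remainder:
43 ÷ 57 → quotient 0, remainder 43
57 ÷ 43 → quotient 1, remainder 14
43 ÷ 14 → quotient 3, remainder 1
14 ÷ 1 → quotient 14, remainder 0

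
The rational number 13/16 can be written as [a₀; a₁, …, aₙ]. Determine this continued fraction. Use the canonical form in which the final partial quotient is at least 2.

[0; 1, 4, 3]

Apply division with remainder until the remainder is 0:
13 ÷ 16 → quotient 0, remainder 13
16 ÷ 13 → quotient 1, remainder 3
13 ÷ 3 → quotient 4, remainder 1
3 ÷ 1 → quotient 3, remainder 0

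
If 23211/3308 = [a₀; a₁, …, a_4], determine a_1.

60

Run the Euclidean algorithm, recording each quotient:
23211 ÷ 3308 → quotient 7, remainder 55
3308 ÷ 55 → quotient 60, remainder 8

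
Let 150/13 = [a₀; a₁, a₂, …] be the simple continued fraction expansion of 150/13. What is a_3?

Apply division with remainder until the remainder is 0:
150 ÷ 13 → quotient 11, remainder 7
13 ÷ 7 → quotient 1, remainder 6
7 ÷ 6 → quotient 1, remainder 1
6 ÷ 1 → quotient 6, remainder 0

6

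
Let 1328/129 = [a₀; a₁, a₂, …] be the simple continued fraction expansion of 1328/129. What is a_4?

1328 ÷ 129 → quotient 10, remainder 38
129 ÷ 38 → quotient 3, remainder 15
38 ÷ 15 → quotient 2, remainder 8
15 ÷ 8 → quotient 1, remainder 7
8 ÷ 7 → quotient 1, remainder 1

1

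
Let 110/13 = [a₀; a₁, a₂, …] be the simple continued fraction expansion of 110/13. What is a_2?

6

Apply division with remainder until the remainder is 0:
110 ÷ 13 → quotient 8, remainder 6
13 ÷ 6 → quotient 2, remainder 1
6 ÷ 1 → quotient 6, remainder 0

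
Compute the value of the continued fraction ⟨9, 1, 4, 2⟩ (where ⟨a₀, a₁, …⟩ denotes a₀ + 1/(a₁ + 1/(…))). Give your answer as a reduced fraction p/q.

108/11

a_0 = 9: 9/1
a_1 = 1: 10/1
a_2 = 4: 49/5
a_3 = 2: 108/11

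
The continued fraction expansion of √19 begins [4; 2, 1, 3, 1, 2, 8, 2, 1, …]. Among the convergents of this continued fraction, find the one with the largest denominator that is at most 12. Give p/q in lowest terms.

a_0 = 4: 4/1  (≤ bound)
a_1 = 2: 9/2  (≤ bound)
a_2 = 1: 13/3  (≤ bound)
a_3 = 3: 48/11  (≤ bound)
a_4 = 1: 61/14  (> 12, stop)

48/11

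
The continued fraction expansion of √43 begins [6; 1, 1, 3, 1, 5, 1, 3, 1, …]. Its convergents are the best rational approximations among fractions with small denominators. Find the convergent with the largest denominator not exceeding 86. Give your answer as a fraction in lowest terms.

400/61

a_0 = 6: 6/1  (≤ bound)
a_1 = 1: 7/1  (≤ bound)
a_2 = 1: 13/2  (≤ bound)
a_3 = 3: 46/7  (≤ bound)
a_4 = 1: 59/9  (≤ bound)
a_5 = 5: 341/52  (≤ bound)
a_6 = 1: 400/61  (≤ bound)
a_7 = 3: 1541/235  (> 86, stop)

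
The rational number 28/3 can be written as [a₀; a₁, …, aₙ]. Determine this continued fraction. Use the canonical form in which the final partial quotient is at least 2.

Run the Euclidean algorithm, recording each quotient:
⌊28/3⌋ = 9, remainder 1
⌊3/1⌋ = 3, remainder 0

[9; 3]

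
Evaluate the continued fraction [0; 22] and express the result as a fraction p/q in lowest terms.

Use the convergent recurrence hₖ = aₖ·hₖ₋₁ + hₖ₋₂ (and likewise for the denominators kₖ):
a_0 = 0: 0/1
a_1 = 22: 1/22

1/22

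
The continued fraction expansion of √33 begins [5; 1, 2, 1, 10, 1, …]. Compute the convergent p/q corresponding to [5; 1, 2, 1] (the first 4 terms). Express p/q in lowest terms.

23/4

Start with 1.
2 + 1/(1/1) = 2 + 1/1 = 3/1
1 + 1/(3/1) = 1 + 1/3 = 4/3
5 + 1/(4/3) = 5 + 3/4 = 23/4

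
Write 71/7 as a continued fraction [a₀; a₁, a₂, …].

71 ÷ 7 → quotient 10, remainder 1
7 ÷ 1 → quotient 7, remainder 0

[10; 7]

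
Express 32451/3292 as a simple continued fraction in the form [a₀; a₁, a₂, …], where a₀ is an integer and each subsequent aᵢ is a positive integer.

[9; 1, 6, 52, 9]

32451 = 9·3292 + 2823, so a_0 = 9
3292 = 1·2823 + 469, so a_1 = 1
2823 = 6·469 + 9, so a_2 = 6
469 = 52·9 + 1, so a_3 = 52
9 = 9·1 + 0, so a_4 = 9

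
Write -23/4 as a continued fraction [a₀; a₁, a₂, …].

[-6; 4]

-23 ÷ 4 → quotient -6, remainder 1
4 ÷ 1 → quotient 4, remainder 0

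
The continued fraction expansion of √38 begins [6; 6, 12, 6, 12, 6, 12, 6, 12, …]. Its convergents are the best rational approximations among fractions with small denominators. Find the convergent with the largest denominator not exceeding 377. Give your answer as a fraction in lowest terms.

List convergents until the denominator exceeds the bound:
a_0 = 6: 6/1  (≤ bound)
a_1 = 6: 37/6  (≤ bound)
a_2 = 12: 450/73  (≤ bound)
a_3 = 6: 2737/444  (> 377, stop)

450/73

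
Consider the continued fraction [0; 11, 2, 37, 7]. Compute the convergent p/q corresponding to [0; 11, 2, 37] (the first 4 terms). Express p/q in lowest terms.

a_0 = 0: 0/1
a_1 = 11: 1/11
a_2 = 2: 2/23
a_3 = 37: 75/862

75/862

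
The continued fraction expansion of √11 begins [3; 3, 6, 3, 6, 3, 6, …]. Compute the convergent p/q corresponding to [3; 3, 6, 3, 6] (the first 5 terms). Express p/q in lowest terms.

1257/379

Start with 6.
3 + 1/(6/1) = 3 + 1/6 = 19/6
6 + 1/(19/6) = 6 + 6/19 = 120/19
3 + 1/(120/19) = 3 + 19/120 = 379/120
3 + 1/(379/120) = 3 + 120/379 = 1257/379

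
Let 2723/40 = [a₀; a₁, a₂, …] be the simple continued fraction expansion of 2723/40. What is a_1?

⌊2723/40⌋ = 68, remainder 3
⌊40/3⌋ = 13, remainder 1

13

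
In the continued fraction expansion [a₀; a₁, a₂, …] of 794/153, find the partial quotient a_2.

3

Run the Euclidean algorithm, recording each quotient:
794 ÷ 153 → quotient 5, remainder 29
153 ÷ 29 → quotient 5, remainder 8
29 ÷ 8 → quotient 3, remainder 5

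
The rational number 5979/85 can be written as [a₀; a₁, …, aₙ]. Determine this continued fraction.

[70; 2, 1, 13, 2]

⌊5979/85⌋ = 70, remainder 29
⌊85/29⌋ = 2, remainder 27
⌊29/27⌋ = 1, remainder 2
⌊27/2⌋ = 13, remainder 1
⌊2/1⌋ = 2, remainder 0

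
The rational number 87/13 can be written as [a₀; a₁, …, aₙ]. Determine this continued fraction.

87 = 6·13 + 9, so a_0 = 6
13 = 1·9 + 4, so a_1 = 1
9 = 2·4 + 1, so a_2 = 2
4 = 4·1 + 0, so a_3 = 4

[6; 1, 2, 4]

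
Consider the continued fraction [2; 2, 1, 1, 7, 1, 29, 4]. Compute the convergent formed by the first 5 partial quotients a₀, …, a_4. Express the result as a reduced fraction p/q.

91/38

Build up convergents one term at a time:
a_0 = 2: 2/1
a_1 = 2: 5/2
a_2 = 1: 7/3
a_3 = 1: 12/5
a_4 = 7: 91/38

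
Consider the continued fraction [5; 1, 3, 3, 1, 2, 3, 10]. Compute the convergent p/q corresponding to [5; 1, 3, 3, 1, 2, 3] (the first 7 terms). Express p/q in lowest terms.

911/158

Starting at the tail and folding back:
Start with 3.
2 + 1/(3/1) = 2 + 1/3 = 7/3
1 + 1/(7/3) = 1 + 3/7 = 10/7
3 + 1/(10/7) = 3 + 7/10 = 37/10
3 + 1/(37/10) = 3 + 10/37 = 121/37
1 + 1/(121/37) = 1 + 37/121 = 158/121
5 + 1/(158/121) = 5 + 121/158 = 911/158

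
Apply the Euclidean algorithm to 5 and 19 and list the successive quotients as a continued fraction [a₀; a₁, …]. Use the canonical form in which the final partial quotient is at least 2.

[0; 3, 1, 4]

Repeatedly divide and take the remainder:
5 = 0·19 + 5, so a_0 = 0
19 = 3·5 + 4, so a_1 = 3
5 = 1·4 + 1, so a_2 = 1
4 = 4·1 + 0, so a_3 = 4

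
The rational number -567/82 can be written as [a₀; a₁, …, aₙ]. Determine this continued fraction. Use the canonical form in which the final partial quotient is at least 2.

-567 = -7·82 + 7, so a_0 = -7
82 = 11·7 + 5, so a_1 = 11
7 = 1·5 + 2, so a_2 = 1
5 = 2·2 + 1, so a_3 = 2
2 = 2·1 + 0, so a_4 = 2

[-7; 11, 1, 2, 2]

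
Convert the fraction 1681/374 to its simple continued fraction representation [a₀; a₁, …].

[4; 2, 46, 4]

Repeatedly divide and take the remainder:
⌊1681/374⌋ = 4, remainder 185
⌊374/185⌋ = 2, remainder 4
⌊185/4⌋ = 46, remainder 1
⌊4/1⌋ = 4, remainder 0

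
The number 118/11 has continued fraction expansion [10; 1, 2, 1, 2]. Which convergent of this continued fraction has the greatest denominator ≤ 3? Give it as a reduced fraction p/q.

a_0 = 10: 10/1  (≤ bound)
a_1 = 1: 11/1  (≤ bound)
a_2 = 2: 32/3  (≤ bound)
a_3 = 1: 43/4  (> 3, stop)

32/3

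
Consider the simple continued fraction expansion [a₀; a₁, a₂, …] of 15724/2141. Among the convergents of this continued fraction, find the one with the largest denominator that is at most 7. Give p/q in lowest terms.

22/3

a_0 = 7: 7/1  (≤ bound)
a_1 = 2: 15/2  (≤ bound)
a_2 = 1: 22/3  (≤ bound)
a_3 = 9: 213/29  (> 7, stop)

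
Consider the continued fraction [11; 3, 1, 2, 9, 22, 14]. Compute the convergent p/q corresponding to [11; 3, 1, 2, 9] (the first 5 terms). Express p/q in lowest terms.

Use the convergent recurrence hₖ = aₖ·hₖ₋₁ + hₖ₋₂ (and likewise for the denominators kₖ):
a_0 = 11: 11/1
a_1 = 3: 34/3
a_2 = 1: 45/4
a_3 = 2: 124/11
a_4 = 9: 1161/103

1161/103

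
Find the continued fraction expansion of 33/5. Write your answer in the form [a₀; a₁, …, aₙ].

33 ÷ 5 → quotient 6, remainder 3
5 ÷ 3 → quotient 1, remainder 2
3 ÷ 2 → quotient 1, remainder 1
2 ÷ 1 → quotient 2, remainder 0

[6; 1, 1, 2]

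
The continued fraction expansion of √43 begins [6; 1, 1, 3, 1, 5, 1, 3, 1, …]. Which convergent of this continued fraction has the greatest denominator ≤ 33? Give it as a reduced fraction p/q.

a_0 = 6: 6/1  (≤ bound)
a_1 = 1: 7/1  (≤ bound)
a_2 = 1: 13/2  (≤ bound)
a_3 = 3: 46/7  (≤ bound)
a_4 = 1: 59/9  (≤ bound)
a_5 = 5: 341/52  (> 33, stop)

59/9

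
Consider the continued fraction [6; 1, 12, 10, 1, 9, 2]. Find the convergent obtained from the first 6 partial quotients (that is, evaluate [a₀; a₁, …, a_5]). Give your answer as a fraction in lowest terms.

9880/1427

Start with 9.
1 + 1/(9/1) = 1 + 1/9 = 10/9
10 + 1/(10/9) = 10 + 9/10 = 109/10
12 + 1/(109/10) = 12 + 10/109 = 1318/109
1 + 1/(1318/109) = 1 + 109/1318 = 1427/1318
6 + 1/(1427/1318) = 6 + 1318/1427 = 9880/1427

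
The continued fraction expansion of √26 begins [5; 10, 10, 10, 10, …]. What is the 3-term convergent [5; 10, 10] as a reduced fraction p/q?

515/101

Use the convergent recurrence hₖ = aₖ·hₖ₋₁ + hₖ₋₂ (and likewise for the denominators kₖ):
a_0 = 5: 5/1
a_1 = 10: 51/10
a_2 = 10: 515/101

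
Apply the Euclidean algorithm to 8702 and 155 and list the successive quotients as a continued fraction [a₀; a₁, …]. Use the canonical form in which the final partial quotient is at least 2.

[56; 7, 22]

8702 = 56·155 + 22, so a_0 = 56
155 = 7·22 + 1, so a_1 = 7
22 = 22·1 + 0, so a_2 = 22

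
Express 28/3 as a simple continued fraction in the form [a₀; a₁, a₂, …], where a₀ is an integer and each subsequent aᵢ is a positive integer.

⌊28/3⌋ = 9, remainder 1
⌊3/1⌋ = 3, remainder 0

[9; 3]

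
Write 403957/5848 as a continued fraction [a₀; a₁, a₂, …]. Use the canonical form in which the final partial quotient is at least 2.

Repeatedly divide and take the remainder:
⌊403957/5848⌋ = 69, remainder 445
⌊5848/445⌋ = 13, remainder 63
⌊445/63⌋ = 7, remainder 4
⌊63/4⌋ = 15, remainder 3
⌊4/3⌋ = 1, remainder 1
⌊3/1⌋ = 3, remainder 0

[69; 13, 7, 15, 1, 3]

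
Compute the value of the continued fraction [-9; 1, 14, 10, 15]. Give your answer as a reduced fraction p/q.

Use the convergent recurrence hₖ = aₖ·hₖ₋₁ + hₖ₋₂ (and likewise for the denominators kₖ):
a_0 = -9: -9/1
a_1 = 1: -8/1
a_2 = 14: -121/15
a_3 = 10: -1218/151
a_4 = 15: -18391/2280

-18391/2280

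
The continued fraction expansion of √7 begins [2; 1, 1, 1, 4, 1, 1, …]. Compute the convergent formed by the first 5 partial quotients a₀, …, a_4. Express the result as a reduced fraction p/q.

Start with 4.
1 + 1/(4/1) = 1 + 1/4 = 5/4
1 + 1/(5/4) = 1 + 4/5 = 9/5
1 + 1/(9/5) = 1 + 5/9 = 14/9
2 + 1/(14/9) = 2 + 9/14 = 37/14

37/14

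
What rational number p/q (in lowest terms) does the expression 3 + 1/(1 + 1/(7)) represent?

31/8

Work from the innermost term outward:
Start with 7.
1 + 1/(7/1) = 1 + 1/7 = 8/7
3 + 1/(8/7) = 3 + 7/8 = 31/8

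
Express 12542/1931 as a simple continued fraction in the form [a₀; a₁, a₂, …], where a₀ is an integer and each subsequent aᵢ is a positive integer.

⌊12542/1931⌋ = 6, remainder 956
⌊1931/956⌋ = 2, remainder 19
⌊956/19⌋ = 50, remainder 6
⌊19/6⌋ = 3, remainder 1
⌊6/1⌋ = 6, remainder 0

[6; 2, 50, 3, 6]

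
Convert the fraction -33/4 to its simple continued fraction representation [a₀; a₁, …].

Apply division with remainder until the remainder is 0:
⌊-33/4⌋ = -9, remainder 3
⌊4/3⌋ = 1, remainder 1
⌊3/1⌋ = 3, remainder 0

[-9; 1, 3]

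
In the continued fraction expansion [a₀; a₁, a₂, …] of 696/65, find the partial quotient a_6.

2

⌊696/65⌋ = 10, remainder 46
⌊65/46⌋ = 1, remainder 19
⌊46/19⌋ = 2, remainder 8
⌊19/8⌋ = 2, remainder 3
⌊8/3⌋ = 2, remainder 2
⌊3/2⌋ = 1, remainder 1
⌊2/1⌋ = 2, remainder 0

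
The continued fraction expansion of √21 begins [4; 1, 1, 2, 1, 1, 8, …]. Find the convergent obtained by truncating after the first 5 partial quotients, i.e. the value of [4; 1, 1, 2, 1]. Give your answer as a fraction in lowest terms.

32/7

a_0 = 4: 4/1
a_1 = 1: 5/1
a_2 = 1: 9/2
a_3 = 2: 23/5
a_4 = 1: 32/7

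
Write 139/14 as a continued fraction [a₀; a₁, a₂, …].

[9; 1, 13]

139 ÷ 14 → quotient 9, remainder 13
14 ÷ 13 → quotient 1, remainder 1
13 ÷ 1 → quotient 13, remainder 0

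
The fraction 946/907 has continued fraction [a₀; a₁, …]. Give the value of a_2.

946 = 1·907 + 39, so a_0 = 1
907 = 23·39 + 10, so a_1 = 23
39 = 3·10 + 9, so a_2 = 3

3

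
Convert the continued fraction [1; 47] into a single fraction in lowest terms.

48/47

Starting at the tail and folding back:
Start with 47.
1 + 1/(47/1) = 1 + 1/47 = 48/47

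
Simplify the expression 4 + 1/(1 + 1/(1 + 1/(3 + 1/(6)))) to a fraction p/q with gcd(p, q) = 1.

Start with 6.
3 + 1/(6/1) = 3 + 1/6 = 19/6
1 + 1/(19/6) = 1 + 6/19 = 25/19
1 + 1/(25/19) = 1 + 19/25 = 44/25
4 + 1/(44/25) = 4 + 25/44 = 201/44

201/44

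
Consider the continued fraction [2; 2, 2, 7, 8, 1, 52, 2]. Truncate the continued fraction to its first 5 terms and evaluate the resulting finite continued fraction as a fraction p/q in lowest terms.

724/301

Compute successive convergents:
a_0 = 2: 2/1
a_1 = 2: 5/2
a_2 = 2: 12/5
a_3 = 7: 89/37
a_4 = 8: 724/301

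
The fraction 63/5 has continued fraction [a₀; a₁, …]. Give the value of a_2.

1

63 ÷ 5 → quotient 12, remainder 3
5 ÷ 3 → quotient 1, remainder 2
3 ÷ 2 → quotient 1, remainder 1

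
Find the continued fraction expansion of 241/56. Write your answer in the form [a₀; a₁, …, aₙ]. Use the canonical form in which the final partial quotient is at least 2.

241 ÷ 56 → quotient 4, remainder 17
56 ÷ 17 → quotient 3, remainder 5
17 ÷ 5 → quotient 3, remainder 2
5 ÷ 2 → quotient 2, remainder 1
2 ÷ 1 → quotient 2, remainder 0

[4; 3, 3, 2, 2]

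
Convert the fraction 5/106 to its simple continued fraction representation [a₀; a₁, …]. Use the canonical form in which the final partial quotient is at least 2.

[0; 21, 5]

⌊5/106⌋ = 0, remainder 5
⌊106/5⌋ = 21, remainder 1
⌊5/1⌋ = 5, remainder 0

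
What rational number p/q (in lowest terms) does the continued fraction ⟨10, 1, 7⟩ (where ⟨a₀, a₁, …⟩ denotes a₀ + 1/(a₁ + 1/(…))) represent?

Start with 7.
1 + 1/(7/1) = 1 + 1/7 = 8/7
10 + 1/(8/7) = 10 + 7/8 = 87/8

87/8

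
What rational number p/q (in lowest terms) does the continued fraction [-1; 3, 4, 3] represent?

-29/42

Compute successive convergents:
a_0 = -1: -1/1
a_1 = 3: -2/3
a_2 = 4: -9/13
a_3 = 3: -29/42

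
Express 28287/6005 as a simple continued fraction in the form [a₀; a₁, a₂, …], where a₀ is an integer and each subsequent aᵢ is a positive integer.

[4; 1, 2, 2, 5, 14, 5, 2]

28287 ÷ 6005 → quotient 4, remainder 4267
6005 ÷ 4267 → quotient 1, remainder 1738
4267 ÷ 1738 → quotient 2, remainder 791
1738 ÷ 791 → quotient 2, remainder 156
791 ÷ 156 → quotient 5, remainder 11
156 ÷ 11 → quotient 14, remainder 2
11 ÷ 2 → quotient 5, remainder 1
2 ÷ 1 → quotient 2, remainder 0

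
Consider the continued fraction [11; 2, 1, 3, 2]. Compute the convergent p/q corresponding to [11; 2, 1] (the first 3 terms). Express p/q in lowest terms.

Collapse the nested fraction from the inside out:
Start with 1.
2 + 1/(1/1) = 2 + 1/1 = 3/1
11 + 1/(3/1) = 11 + 1/3 = 34/3

34/3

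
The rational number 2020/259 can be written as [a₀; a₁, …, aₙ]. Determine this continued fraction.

Run the Euclidean algorithm, recording each quotient:
2020 = 7·259 + 207, so a_0 = 7
259 = 1·207 + 52, so a_1 = 1
207 = 3·52 + 51, so a_2 = 3
52 = 1·51 + 1, so a_3 = 1
51 = 51·1 + 0, so a_4 = 51

[7; 1, 3, 1, 51]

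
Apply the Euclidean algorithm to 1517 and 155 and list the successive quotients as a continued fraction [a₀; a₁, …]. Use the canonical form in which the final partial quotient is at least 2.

[9; 1, 3, 1, 2, 3, 3]

Run the Euclidean algorithm, recording each quotient:
1517 ÷ 155 → quotient 9, remainder 122
155 ÷ 122 → quotient 1, remainder 33
122 ÷ 33 → quotient 3, remainder 23
33 ÷ 23 → quotient 1, remainder 10
23 ÷ 10 → quotient 2, remainder 3
10 ÷ 3 → quotient 3, remainder 1
3 ÷ 1 → quotient 3, remainder 0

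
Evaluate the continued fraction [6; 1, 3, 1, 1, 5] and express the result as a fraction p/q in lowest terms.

Start with 5.
1 + 1/(5/1) = 1 + 1/5 = 6/5
1 + 1/(6/5) = 1 + 5/6 = 11/6
3 + 1/(11/6) = 3 + 6/11 = 39/11
1 + 1/(39/11) = 1 + 11/39 = 50/39
6 + 1/(50/39) = 6 + 39/50 = 339/50

339/50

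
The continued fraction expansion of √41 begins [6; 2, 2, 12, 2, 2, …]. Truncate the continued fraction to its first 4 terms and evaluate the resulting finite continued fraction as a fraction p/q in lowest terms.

397/62

Start with 12.
2 + 1/(12/1) = 2 + 1/12 = 25/12
2 + 1/(25/12) = 2 + 12/25 = 62/25
6 + 1/(62/25) = 6 + 25/62 = 397/62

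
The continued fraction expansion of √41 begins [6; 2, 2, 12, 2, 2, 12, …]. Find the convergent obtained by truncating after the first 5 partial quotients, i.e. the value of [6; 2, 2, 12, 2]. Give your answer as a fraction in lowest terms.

Start with 2.
12 + 1/(2/1) = 12 + 1/2 = 25/2
2 + 1/(25/2) = 2 + 2/25 = 52/25
2 + 1/(52/25) = 2 + 25/52 = 129/52
6 + 1/(129/52) = 6 + 52/129 = 826/129

826/129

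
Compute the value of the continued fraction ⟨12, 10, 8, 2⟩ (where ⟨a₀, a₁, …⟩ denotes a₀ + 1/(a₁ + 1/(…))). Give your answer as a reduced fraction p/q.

2081/172

Work from the innermost term outward:
Start with 2.
8 + 1/(2/1) = 8 + 1/2 = 17/2
10 + 1/(17/2) = 10 + 2/17 = 172/17
12 + 1/(172/17) = 12 + 17/172 = 2081/172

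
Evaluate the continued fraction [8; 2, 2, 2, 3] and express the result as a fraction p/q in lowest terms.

345/41

Start with 3.
2 + 1/(3/1) = 2 + 1/3 = 7/3
2 + 1/(7/3) = 2 + 3/7 = 17/7
2 + 1/(17/7) = 2 + 7/17 = 41/17
8 + 1/(41/17) = 8 + 17/41 = 345/41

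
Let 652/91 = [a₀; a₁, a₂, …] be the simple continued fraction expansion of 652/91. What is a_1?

6

Run the Euclidean algorithm, recording each quotient:
⌊652/91⌋ = 7, remainder 15
⌊91/15⌋ = 6, remainder 1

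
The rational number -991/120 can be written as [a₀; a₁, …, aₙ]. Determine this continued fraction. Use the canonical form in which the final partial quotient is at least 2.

Run the Euclidean algorithm, recording each quotient:
⌊-991/120⌋ = -9, remainder 89
⌊120/89⌋ = 1, remainder 31
⌊89/31⌋ = 2, remainder 27
⌊31/27⌋ = 1, remainder 4
⌊27/4⌋ = 6, remainder 3
⌊4/3⌋ = 1, remainder 1
⌊3/1⌋ = 3, remainder 0

[-9; 1, 2, 1, 6, 1, 3]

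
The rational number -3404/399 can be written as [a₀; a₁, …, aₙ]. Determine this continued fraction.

⌊-3404/399⌋ = -9, remainder 187
⌊399/187⌋ = 2, remainder 25
⌊187/25⌋ = 7, remainder 12
⌊25/12⌋ = 2, remainder 1
⌊12/1⌋ = 12, remainder 0

[-9; 2, 7, 2, 12]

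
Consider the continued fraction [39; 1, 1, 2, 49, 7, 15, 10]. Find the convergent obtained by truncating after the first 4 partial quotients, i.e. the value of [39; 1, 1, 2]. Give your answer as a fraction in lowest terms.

198/5

Work from the innermost term outward:
Start with 2.
1 + 1/(2/1) = 1 + 1/2 = 3/2
1 + 1/(3/2) = 1 + 2/3 = 5/3
39 + 1/(5/3) = 39 + 3/5 = 198/5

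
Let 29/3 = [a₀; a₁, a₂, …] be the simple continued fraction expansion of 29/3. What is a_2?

Apply division with remainder until the remainder is 0:
29 ÷ 3 → quotient 9, remainder 2
3 ÷ 2 → quotient 1, remainder 1
2 ÷ 1 → quotient 2, remainder 0

2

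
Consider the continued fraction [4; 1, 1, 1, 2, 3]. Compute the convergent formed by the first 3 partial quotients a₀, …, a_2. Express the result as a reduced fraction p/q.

9/2

a_0 = 4: 4/1
a_1 = 1: 5/1
a_2 = 1: 9/2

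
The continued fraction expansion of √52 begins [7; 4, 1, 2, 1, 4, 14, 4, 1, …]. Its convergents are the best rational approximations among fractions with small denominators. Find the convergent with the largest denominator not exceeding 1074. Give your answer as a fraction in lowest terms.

649/90

List convergents until the denominator exceeds the bound:
a_0 = 7: 7/1  (≤ bound)
a_1 = 4: 29/4  (≤ bound)
a_2 = 1: 36/5  (≤ bound)
a_3 = 2: 101/14  (≤ bound)
a_4 = 1: 137/19  (≤ bound)
a_5 = 4: 649/90  (≤ bound)
a_6 = 14: 9223/1279  (> 1074, stop)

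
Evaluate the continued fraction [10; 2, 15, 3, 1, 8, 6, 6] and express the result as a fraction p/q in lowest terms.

a_0 = 10: 10/1
a_1 = 2: 21/2
a_2 = 15: 325/31
a_3 = 3: 996/95
a_4 = 1: 1321/126
a_5 = 8: 11564/1103
a_6 = 6: 70705/6744
a_7 = 6: 435794/41567

435794/41567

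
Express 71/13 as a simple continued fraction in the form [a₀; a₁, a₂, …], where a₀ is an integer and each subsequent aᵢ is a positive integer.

[5; 2, 6]

⌊71/13⌋ = 5, remainder 6
⌊13/6⌋ = 2, remainder 1
⌊6/1⌋ = 6, remainder 0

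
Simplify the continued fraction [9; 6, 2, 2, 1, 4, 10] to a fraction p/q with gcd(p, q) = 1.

19822/2165

Build up convergents one term at a time:
a_0 = 9: 9/1
a_1 = 6: 55/6
a_2 = 2: 119/13
a_3 = 2: 293/32
a_4 = 1: 412/45
a_5 = 4: 1941/212
a_6 = 10: 19822/2165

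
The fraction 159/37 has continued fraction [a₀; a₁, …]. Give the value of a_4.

Repeatedly divide and take the remainder:
⌊159/37⌋ = 4, remainder 11
⌊37/11⌋ = 3, remainder 4
⌊11/4⌋ = 2, remainder 3
⌊4/3⌋ = 1, remainder 1
⌊3/1⌋ = 3, remainder 0

3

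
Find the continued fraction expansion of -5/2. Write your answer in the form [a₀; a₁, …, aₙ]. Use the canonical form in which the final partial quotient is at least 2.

-5 = -3·2 + 1, so a_0 = -3
2 = 2·1 + 0, so a_1 = 2

[-3; 2]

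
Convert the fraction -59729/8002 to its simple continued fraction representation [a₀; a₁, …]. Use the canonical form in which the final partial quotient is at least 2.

[-8; 1, 1, 6, 2, 47, 6]

-59729 = -8·8002 + 4287, so a_0 = -8
8002 = 1·4287 + 3715, so a_1 = 1
4287 = 1·3715 + 572, so a_2 = 1
3715 = 6·572 + 283, so a_3 = 6
572 = 2·283 + 6, so a_4 = 2
283 = 47·6 + 1, so a_5 = 47
6 = 6·1 + 0, so a_6 = 6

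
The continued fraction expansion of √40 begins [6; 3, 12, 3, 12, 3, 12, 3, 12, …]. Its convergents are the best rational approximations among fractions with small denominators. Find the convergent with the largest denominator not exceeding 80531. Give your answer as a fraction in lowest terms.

a_0 = 6: 6/1  (≤ bound)
a_1 = 3: 19/3  (≤ bound)
a_2 = 12: 234/37  (≤ bound)
a_3 = 3: 721/114  (≤ bound)
a_4 = 12: 8886/1405  (≤ bound)
a_5 = 3: 27379/4329  (≤ bound)
a_6 = 12: 337434/53353  (≤ bound)
a_7 = 3: 1039681/164388  (> 80531, stop)

337434/53353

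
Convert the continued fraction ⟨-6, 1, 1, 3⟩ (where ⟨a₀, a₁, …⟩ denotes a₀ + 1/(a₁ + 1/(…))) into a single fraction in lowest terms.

-38/7

Starting at the tail and folding back:
Start with 3.
1 + 1/(3/1) = 1 + 1/3 = 4/3
1 + 1/(4/3) = 1 + 3/4 = 7/4
-6 + 1/(7/4) = -6 + 4/7 = -38/7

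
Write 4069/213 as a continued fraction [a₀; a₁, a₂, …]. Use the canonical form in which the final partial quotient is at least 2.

[19; 9, 1, 2, 7]

⌊4069/213⌋ = 19, remainder 22
⌊213/22⌋ = 9, remainder 15
⌊22/15⌋ = 1, remainder 7
⌊15/7⌋ = 2, remainder 1
⌊7/1⌋ = 7, remainder 0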